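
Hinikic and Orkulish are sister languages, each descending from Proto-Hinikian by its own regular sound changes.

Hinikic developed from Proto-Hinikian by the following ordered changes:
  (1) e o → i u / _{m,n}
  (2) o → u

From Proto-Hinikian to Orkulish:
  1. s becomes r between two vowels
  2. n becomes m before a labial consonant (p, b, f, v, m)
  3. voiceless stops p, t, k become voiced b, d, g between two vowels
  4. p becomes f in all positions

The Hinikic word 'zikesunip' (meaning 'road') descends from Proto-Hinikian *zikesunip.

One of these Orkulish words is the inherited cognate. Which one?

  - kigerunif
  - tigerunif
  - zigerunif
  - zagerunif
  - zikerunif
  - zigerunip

zigerunif

Orkulish: *zikesunip > zikerunip > zigerunip > zigerunif  (by rhotacism, intervocalic voicing, unconditioned shift)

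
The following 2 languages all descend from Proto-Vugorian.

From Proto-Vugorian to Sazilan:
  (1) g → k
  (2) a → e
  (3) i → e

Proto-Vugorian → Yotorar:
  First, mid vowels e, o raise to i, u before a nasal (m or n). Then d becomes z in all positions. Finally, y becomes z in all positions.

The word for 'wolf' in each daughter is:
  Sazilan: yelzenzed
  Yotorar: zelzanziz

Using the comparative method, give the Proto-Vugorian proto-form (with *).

*yelzanzid

Position 1: Sazilan has y, Yotorar has z. Sazilan preserves y here (none of its changes turn any other segment into y), so the proto-segment is *y.
Position 8: Sazilan has e, Yotorar has i. Taking the neighbouring segments as reconstructed: Sazilan e could go back to *a or *e or *i; Yotorar i can only go back to *i — the one source consistent with every daughter is *i.
Continuing position by position gives *yelzanzid; check it forward:
Sazilan: start from *yelzanzid.
  rule 1: no change — yelzanzid
  rule 2 (vowel merger): yelzanzid → yelzenzid
  rule 3 (vowel merger): yelzenzid → yelzenzed
  ⇒ Sazilan yelzenzed
Yotorar: *yelzanzid > yelzanziz > zelzanziz  (by unconditioned shift, unconditioned shift)
No other proto-form is consistent with every reflex, so the reconstruction is *yelzanzid.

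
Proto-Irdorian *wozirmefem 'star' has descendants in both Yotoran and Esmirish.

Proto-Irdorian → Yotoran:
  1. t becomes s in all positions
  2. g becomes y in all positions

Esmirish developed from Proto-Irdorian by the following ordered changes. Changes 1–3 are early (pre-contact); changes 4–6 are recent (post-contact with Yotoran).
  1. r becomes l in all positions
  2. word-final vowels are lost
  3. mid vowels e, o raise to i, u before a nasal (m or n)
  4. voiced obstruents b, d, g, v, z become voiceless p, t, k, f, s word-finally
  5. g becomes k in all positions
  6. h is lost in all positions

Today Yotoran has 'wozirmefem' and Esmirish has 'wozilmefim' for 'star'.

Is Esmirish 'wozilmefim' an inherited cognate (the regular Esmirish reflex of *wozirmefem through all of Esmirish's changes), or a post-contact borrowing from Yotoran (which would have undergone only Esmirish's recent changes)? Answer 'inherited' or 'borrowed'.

If inherited, *wozirmefem would pass through all of Esmirish's changes:
Esmirish: *wozirmefem > wozilmefem > wozilmefim  (by unconditioned shift, pre-nasal raising)
If borrowed from Yotoran 'wozirmefem' after the early changes, it would undergo only the recent ones:
  rule 4 (final devoicing): no change (wozirmefem)
  rule 5 (unconditioned shift): no change (wozirmefem)
  rule 6 (h-loss): no change (wozirmefem)
  ⇒ as a loan: wozirmefem
Esmirish 'wozilmefim' matches the inherited outcome exactly, so it is an inherited cognate, not a loan.

inherited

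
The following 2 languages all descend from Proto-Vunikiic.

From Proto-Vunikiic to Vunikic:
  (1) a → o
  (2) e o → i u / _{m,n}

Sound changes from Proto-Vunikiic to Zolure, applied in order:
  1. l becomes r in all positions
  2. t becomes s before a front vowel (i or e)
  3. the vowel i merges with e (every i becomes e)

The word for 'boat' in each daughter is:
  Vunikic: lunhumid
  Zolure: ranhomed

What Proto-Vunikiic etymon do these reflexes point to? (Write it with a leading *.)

*lanhomid

Position 5: Vunikic has u, Zolure has o. Zolure preserves o here (none of its changes turn any other segment into o), so the proto-segment is *o.
Position 7: Vunikic has i, Zolure has e. Taking the neighbouring segments as reconstructed: Vunikic i can only go back to *i; Zolure e could go back to *e or *i — the one source consistent with every daughter is *i.
Position 1: Vunikic has l, Zolure has r. Vunikic preserves l here (none of its changes turn any other segment into l), so the proto-segment is *l.
This points to *lanhomid. Verify forward in each daughter:
Vunikic: *lanhomid > lonhomid > lunhumid  (by vowel merger, pre-nasal raising)
Zolure: *lanhomid > ranhomid > ranhomed  (by unconditioned shift, vowel merger)
Only *lanhomid yields all of Vunikic lunhumid, Zolure ranhomed.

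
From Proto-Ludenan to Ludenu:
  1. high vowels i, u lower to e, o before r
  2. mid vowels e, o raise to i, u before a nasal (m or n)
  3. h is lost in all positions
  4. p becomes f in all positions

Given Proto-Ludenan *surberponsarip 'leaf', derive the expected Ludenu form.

Ludenu: *surberponsarip
  surberponsarip → sorberponsarip   [pre-rhotic lowering]
  sorberponsarip → sorberpunsarip   [pre-nasal raising]
  sorberpunsarip (rule 3 does not apply)
  sorberpunsarip → sorberfunsarif   [unconditioned shift]
  giving Ludenu sorberfunsarif.

sorberfunsarif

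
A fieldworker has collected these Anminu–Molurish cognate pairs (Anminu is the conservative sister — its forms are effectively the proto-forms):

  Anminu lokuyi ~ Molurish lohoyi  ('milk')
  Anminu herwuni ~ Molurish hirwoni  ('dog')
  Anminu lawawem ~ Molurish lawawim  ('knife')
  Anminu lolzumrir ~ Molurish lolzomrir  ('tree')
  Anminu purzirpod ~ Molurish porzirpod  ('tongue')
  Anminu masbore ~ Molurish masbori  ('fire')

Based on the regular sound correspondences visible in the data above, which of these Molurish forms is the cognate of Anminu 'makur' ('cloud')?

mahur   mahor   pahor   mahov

lokuyi ~ lohoyi — Anminu k corresponds to Molurish h between vowels (before a back vowel).
purzirpod ~ porzirpod — Anminu u corresponds to Molurish o after a consonant, before r.
Applying these to Anminu 'makur':
  makur → mahur   (k→h between vowels (before a back vowel))
  mahur → mahor   (u→o after a consonant, before r)
So the Molurish cognate is 'mahor'.

mahor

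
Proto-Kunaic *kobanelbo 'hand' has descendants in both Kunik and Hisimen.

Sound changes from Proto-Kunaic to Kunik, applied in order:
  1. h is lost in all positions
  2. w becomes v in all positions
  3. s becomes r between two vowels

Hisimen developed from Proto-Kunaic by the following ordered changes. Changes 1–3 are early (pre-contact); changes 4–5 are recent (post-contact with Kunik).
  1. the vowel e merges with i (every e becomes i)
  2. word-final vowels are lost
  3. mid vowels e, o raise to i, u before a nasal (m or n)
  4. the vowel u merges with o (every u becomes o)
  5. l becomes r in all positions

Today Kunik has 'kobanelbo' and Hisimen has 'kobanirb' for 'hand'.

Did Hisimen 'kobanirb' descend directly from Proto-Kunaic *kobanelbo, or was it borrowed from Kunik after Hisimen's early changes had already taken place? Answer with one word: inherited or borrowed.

If inherited, *kobanelbo would pass through all of Hisimen's changes:
Hisimen: start from *kobanelbo.
  rule 1 (vowel merger): kobanelbo → kobanilbo
  rule 2 (apocope): kobanilbo → kobanilb
  rule 3: no change — kobanilb
  rule 4: no change — kobanilb
  rule 5 (unconditioned shift): kobanilb → kobanirb
  ⇒ Hisimen kobanirb
If borrowed from Kunik 'kobanelbo' after the early changes, it would undergo only the recent ones:
  rule 4 (vowel merger): no change (kobanelbo)
  rule 5 (unconditioned shift): kobanelbo → kobanerbo
  ⇒ as a loan: kobanerbo
Hisimen 'kobanirb' matches the inherited outcome exactly, so it is an inherited cognate, not a loan.

inherited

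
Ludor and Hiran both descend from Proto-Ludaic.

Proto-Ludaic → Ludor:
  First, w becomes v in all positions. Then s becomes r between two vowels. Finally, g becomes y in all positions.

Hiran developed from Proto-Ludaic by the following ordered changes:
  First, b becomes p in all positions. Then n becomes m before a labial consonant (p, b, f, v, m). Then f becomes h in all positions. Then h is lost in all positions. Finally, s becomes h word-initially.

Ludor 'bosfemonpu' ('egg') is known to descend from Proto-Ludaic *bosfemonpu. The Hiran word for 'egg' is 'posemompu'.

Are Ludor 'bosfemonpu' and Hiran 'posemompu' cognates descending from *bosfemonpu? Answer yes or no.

yes

Derive the expected Hiran reflex of *bosfemonpu:
Hiran: *bosfemonpu
  bosfemonpu → posfemonpu   [unconditioned shift]
  posfemonpu → posfemompu   [nasal place assimilation]
  posfemompu → poshemompu   [unconditioned shift]
  poshemompu → posemompu   [h-loss]
  posemompu (rule 5 does not apply)
  giving Hiran posemompu.
Hiran 'posemompu' matches the regular reflex exactly, so the pair is cognate.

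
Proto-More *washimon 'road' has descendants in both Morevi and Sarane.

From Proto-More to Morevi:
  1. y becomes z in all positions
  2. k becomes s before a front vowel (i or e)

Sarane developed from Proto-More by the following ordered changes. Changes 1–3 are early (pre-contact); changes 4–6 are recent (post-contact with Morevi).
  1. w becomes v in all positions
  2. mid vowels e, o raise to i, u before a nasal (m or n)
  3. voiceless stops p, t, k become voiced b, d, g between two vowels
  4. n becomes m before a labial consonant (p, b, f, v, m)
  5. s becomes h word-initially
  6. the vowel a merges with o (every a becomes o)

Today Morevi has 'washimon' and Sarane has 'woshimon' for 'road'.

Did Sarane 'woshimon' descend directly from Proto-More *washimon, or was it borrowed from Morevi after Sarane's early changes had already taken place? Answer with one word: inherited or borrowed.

If inherited, *washimon would pass through all of Sarane's changes:
Sarane: start from *washimon.
  rule 1 (unconditioned shift): washimon → vashimon
  rule 2 (pre-nasal raising): vashimon → vashimun
  rule 3: no change — vashimun
  rule 4: no change — vashimun
  rule 5: no change — vashimun
  rule 6 (vowel merger): vashimun → voshimun
  ⇒ Sarane voshimun
If borrowed from Morevi 'washimon' after the early changes, it would undergo only the recent ones:
  rule 4 (nasal place assimilation): no change (washimon)
  rule 5 (debuccalisation): no change (washimon)
  rule 6 (vowel merger): washimon → woshimon
  ⇒ as a loan: woshimon
Sarane 'woshimon' matches the loan outcome 'woshimon', not the inherited 'voshimun' — it skipped the early Sarane changes, so it was borrowed from Morevi.

borrowed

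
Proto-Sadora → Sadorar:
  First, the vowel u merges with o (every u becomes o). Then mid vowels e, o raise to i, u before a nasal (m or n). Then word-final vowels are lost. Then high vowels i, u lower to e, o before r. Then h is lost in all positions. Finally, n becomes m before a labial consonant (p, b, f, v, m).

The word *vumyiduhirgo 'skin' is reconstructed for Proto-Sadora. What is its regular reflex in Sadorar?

Sadorar: start from *vumyiduhirgo.
  rule 1 (vowel merger): vumyiduhirgo → vomyidohirgo
  rule 2 (pre-nasal raising): vomyidohirgo → vumyidohirgo
  rule 3 (apocope): vumyidohirgo → vumyidohirg
  rule 4 (pre-rhotic lowering): vumyidohirg → vumyidoherg
  rule 5 (h-loss): vumyidoherg → vumyidoerg
  rule 6: no change — vumyidoerg
  ⇒ Sadorar vumyidoerg

vumyidoerg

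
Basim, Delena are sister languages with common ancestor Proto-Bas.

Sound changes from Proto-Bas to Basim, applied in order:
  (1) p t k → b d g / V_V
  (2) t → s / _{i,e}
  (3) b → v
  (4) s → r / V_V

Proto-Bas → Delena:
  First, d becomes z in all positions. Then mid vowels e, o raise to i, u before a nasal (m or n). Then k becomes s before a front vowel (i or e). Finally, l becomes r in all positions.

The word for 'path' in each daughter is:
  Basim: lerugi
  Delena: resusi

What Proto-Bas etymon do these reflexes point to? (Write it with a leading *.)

*lesuki

Position 1: Basim has l, Delena has r. Basim preserves l here (none of its changes turn any other segment into l), so the proto-segment is *l.
Position 5: Basim has g, Delena has s. Taking the neighbouring segments as reconstructed: Basim g could go back to *k or *g; Delena s could go back to *k or *s — the one source consistent with every daughter is *k.
Position 3: Basim has r, Delena has s. Taking the neighbouring segments as reconstructed: Basim r could go back to *s or *r; Delena s can only go back to *s — the one source consistent with every daughter is *s.
Verify the candidate proto-form against each daughter:
Basim: start from *lesuki.
  rule 1 (intervocalic voicing): lesuki → lesugi
  rule 2: no change — lesugi
  rule 3: no change — lesugi
  rule 4 (rhotacism): lesugi → lerugi
  ⇒ Basim lerugi
Delena: start from *lesuki.
  rule 1: no change — lesuki
  rule 2: no change — lesuki
  rule 3 (palatalisation): lesuki → lesusi
  rule 4 (unconditioned shift): lesusi → resusi
  ⇒ Delena resusi
*lesuki is the unique common source.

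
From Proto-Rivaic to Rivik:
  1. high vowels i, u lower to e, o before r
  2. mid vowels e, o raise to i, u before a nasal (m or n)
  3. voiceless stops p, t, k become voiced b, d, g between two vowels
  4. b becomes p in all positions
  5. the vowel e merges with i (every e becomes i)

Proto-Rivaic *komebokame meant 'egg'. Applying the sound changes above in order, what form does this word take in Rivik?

Rivik: start from *komebokame.
  rule 1: no change — komebokame
  rule 2 (pre-nasal raising): komebokame → kumebokame
  rule 3 (intervocalic voicing): kumebokame → kumebogame
  rule 4 (unconditioned shift): kumebogame → kumepogame
  rule 5 (vowel merger): kumepogame → kumipogami
  ⇒ Rivik kumipogami

kumipogami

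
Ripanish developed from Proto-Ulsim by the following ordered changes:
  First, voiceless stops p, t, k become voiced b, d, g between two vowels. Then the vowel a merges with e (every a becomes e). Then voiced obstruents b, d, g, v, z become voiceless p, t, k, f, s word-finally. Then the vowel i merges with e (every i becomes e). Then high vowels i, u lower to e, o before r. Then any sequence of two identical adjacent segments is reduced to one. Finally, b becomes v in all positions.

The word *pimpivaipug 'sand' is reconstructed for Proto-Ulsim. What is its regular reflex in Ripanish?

Ripanish: start from *pimpivaipug.
  rule 1 (intervocalic voicing): pimpivaipug → pimpivaibug
  rule 2 (vowel merger): pimpivaibug → pimpiveibug
  rule 3 (final devoicing): pimpiveibug → pimpiveibuk
  rule 4 (vowel merger): pimpiveibuk → pempeveebuk
  rule 5: no change — pempeveebuk
  rule 6 (degemination): pempeveebuk → pempevebuk
  rule 7 (unconditioned shift): pempevebuk → pempevevuk
  ⇒ Ripanish pempevevuk

pempevevuk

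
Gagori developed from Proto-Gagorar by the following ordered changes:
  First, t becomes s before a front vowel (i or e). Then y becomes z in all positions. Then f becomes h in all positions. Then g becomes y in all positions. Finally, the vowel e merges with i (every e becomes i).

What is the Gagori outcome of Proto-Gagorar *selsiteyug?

Gagori: *selsiteyug > selsiseyug > selsisezug > selsisezuy > silsisizuy  (by palatalisation, unconditioned shift, unconditioned shift, vowel merger)

silsisizuy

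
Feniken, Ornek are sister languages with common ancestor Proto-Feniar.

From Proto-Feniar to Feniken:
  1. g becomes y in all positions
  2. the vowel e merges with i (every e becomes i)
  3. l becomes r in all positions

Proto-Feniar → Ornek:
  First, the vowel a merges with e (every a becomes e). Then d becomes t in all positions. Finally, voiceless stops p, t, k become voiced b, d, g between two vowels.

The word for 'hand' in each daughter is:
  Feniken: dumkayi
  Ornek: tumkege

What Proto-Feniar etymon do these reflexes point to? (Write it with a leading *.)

*dumkage

Position 6: Feniken has y, Ornek has g. Taking the neighbouring segments as reconstructed: Feniken y could go back to *g or *y; Ornek g could go back to *k or *g — the one source consistent with every daughter is *g.
Position 1: Feniken has d, Ornek has t. Feniken preserves d here (none of its changes turn any other segment into d), so the proto-segment is *d.
Position 7: Feniken has i, Ornek has e. Taking the neighbouring segments as reconstructed: Feniken i could go back to *e or *i; Ornek e could go back to *a or *e — the one source consistent with every daughter is *e.
Continuing position by position gives *dumkage; check it forward:
Feniken: *dumkage
  dumkage → dumkaye   [unconditioned shift]
  dumkaye → dumkayi   [vowel merger]
  dumkayi (rule 3 does not apply)
  giving Feniken dumkayi.
Ornek: start from *dumkage.
  rule 1 (vowel merger): dumkage → dumkege
  rule 2 (unconditioned shift): dumkege → tumkege
  rule 3: no change — tumkege
  ⇒ Ornek tumkege
Only *dumkage yields all of Feniken dumkayi, Ornek tumkege.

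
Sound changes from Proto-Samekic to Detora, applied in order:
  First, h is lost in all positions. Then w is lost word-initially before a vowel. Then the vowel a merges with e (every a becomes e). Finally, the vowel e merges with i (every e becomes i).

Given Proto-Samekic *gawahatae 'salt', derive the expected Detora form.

Detora: start from *gawahatae.
  rule 1 (h-loss): gawahatae → gawaatae
  rule 2: no change — gawaatae
  rule 3 (vowel merger): gawaatae → geweetee
  rule 4 (vowel merger): geweetee → giwiitii
  ⇒ Detora giwiitii

giwiitii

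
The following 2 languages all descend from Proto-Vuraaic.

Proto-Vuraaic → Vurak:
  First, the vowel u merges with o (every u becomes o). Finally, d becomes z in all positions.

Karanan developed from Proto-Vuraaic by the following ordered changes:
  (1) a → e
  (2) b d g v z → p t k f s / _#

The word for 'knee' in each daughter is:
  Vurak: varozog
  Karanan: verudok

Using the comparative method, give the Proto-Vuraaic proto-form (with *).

*varudog

Position 4: Vurak has o, Karanan has u. Karanan preserves u here (none of its changes turn any other segment into u), so the proto-segment is *u.
Position 5: Vurak has z, Karanan has d. Karanan preserves d here (none of its changes turn any other segment into d), so the proto-segment is *d.
Position 7: Vurak has g, Karanan has k. Vurak preserves g here (none of its changes turn any other segment into g), so the proto-segment is *g.
This points to *varudog. Verify forward in each daughter:
Vurak: *varudog > varodog > varozog  (by vowel merger, unconditioned shift)
Karanan: *varudog > verudog > verudok  (by vowel merger, final devoicing)
Only *varudog yields all of Vurak varozog, Karanan verudok.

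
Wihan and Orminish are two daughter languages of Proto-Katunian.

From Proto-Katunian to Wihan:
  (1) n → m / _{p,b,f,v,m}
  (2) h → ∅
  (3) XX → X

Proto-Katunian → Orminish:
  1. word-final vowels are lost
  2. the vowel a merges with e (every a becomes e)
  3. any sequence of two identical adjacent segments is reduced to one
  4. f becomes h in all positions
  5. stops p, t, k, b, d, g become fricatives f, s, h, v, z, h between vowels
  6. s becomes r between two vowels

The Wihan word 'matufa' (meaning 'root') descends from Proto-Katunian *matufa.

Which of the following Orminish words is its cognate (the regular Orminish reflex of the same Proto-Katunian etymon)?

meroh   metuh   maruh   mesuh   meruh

Orminish: start from *matufa.
  rule 1 (apocope): matufa → matuf
  rule 2 (vowel merger): matuf → metuf
  rule 3: no change — metuf
  rule 4 (unconditioned shift): metuf → metuh
  rule 5 (intervocalic lenition): metuh → mesuh
  rule 6 (rhotacism): mesuh → meruh
  ⇒ Orminish meruh
The other candidates each miss or misapply at least one Orminish change.

meruh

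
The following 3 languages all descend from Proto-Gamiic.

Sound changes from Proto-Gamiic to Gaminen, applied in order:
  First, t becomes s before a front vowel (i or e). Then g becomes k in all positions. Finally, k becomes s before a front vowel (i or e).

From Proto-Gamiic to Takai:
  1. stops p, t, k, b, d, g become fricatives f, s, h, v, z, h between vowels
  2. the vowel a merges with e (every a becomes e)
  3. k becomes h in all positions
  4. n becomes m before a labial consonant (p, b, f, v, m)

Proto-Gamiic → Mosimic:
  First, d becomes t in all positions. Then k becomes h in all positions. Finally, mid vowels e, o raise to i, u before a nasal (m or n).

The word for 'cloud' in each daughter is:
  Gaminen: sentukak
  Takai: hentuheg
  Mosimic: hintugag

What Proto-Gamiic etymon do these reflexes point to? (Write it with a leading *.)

*kentugag

Position 6: Gaminen has k, Takai has h, Mosimic has g. Mosimic preserves g here (none of its changes turn any other segment into g), so the proto-segment is *g.
Position 8: Gaminen has k, Takai has g, Mosimic has g. Takai preserves g here (none of its changes turn any other segment into g), so the proto-segment is *g.
Position 2: Gaminen has e, Takai has e, Mosimic has i. Gaminen preserves e here (none of its changes turn any other segment into e), so the proto-segment is *e.
Continuing position by position gives *kentugag; check it forward:
Gaminen: *kentugag > kentukak > sentukak  (by unconditioned shift, palatalisation)
Takai: *kentugag
  kentugag → kentuhag   [intervocalic lenition]
  kentuhag → kentuheg   [vowel merger]
  kentuheg → hentuheg   [unconditioned shift]
  hentuheg (rule 4 does not apply)
  giving Takai hentuheg.
Mosimic: *kentugag > hentugag > hintugag  (by unconditioned shift, pre-nasal raising)
Only *kentugag yields all of Gaminen sentukak, Takai hentuheg, Mosimic hintugag.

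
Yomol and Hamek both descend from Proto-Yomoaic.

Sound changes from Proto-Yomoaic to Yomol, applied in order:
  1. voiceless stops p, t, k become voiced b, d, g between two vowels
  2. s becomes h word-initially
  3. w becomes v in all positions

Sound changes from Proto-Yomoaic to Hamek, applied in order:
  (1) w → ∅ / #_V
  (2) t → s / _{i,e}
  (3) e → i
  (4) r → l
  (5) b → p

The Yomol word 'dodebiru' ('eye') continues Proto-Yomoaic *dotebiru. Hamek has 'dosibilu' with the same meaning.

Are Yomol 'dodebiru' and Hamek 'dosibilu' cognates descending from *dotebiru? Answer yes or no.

no

Derive the expected Hamek reflex of *dotebiru:
Hamek: *dotebiru
  dotebiru (rule 1 does not apply)
  dotebiru → dosebiru   [palatalisation]
  dosebiru → dosibiru   [vowel merger]
  dosibiru → dosibilu   [unconditioned shift]
  dosibilu → dosipilu   [unconditioned shift]
  giving Hamek dosipilu.
The regular Hamek reflex would be 'dosipilu', but the attested form is 'dosibilu'. The correspondence is irregular, so they are not cognates (the Hamek form has a different source).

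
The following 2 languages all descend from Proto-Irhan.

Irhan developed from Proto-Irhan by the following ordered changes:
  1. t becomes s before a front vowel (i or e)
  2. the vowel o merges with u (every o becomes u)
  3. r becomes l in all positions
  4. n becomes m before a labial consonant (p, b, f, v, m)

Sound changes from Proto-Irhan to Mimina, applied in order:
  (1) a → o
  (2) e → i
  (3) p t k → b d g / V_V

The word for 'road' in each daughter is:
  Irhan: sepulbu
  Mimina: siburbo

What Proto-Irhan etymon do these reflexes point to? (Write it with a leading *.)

Position 3: Irhan has p, Mimina has b. Irhan preserves p here (none of its changes turn any other segment into p), so the proto-segment is *p.
Position 2: Irhan has e, Mimina has i. Irhan preserves e here (none of its changes turn any other segment into e), so the proto-segment is *e.
Position 7: Irhan has u, Mimina has o. Taking the neighbouring segments as reconstructed: Irhan u could go back to *o or *u; Mimina o could go back to *a or *o — the one source consistent with every daughter is *o.
This points to *sepurbo. Verify forward in each daughter:
Irhan: start from *sepurbo.
  rule 1: no change — sepurbo
  rule 2 (vowel merger): sepurbo → sepurbu
  rule 3 (unconditioned shift): sepurbu → sepulbu
  rule 4: no change — sepulbu
  ⇒ Irhan sepulbu
Mimina: *sepurbo
  sepurbo (rule 1 does not apply)
  sepurbo → sipurbo   [vowel merger]
  sipurbo → siburbo   [intervocalic voicing]
  giving Mimina siburbo.
Only *sepurbo yields all of Irhan sepulbu, Mimina siburbo.

*sepurbo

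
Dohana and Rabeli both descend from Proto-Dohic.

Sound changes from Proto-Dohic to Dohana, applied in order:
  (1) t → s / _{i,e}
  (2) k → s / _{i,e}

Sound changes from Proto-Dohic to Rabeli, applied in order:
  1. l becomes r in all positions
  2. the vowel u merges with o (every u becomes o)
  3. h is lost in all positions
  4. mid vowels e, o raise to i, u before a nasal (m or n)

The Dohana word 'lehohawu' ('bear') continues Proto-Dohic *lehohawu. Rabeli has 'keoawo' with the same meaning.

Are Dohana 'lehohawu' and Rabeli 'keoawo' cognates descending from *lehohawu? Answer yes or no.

no

Derive the expected Rabeli reflex of *lehohawu:
Rabeli: *lehohawu > rehohawu > rehohawo > reoawo  (by unconditioned shift, vowel merger, h-loss)
The regular Rabeli reflex would be 'reoawo', but the attested form is 'keoawo'. The correspondence is irregular, so they are not cognates (the Rabeli form has a different source).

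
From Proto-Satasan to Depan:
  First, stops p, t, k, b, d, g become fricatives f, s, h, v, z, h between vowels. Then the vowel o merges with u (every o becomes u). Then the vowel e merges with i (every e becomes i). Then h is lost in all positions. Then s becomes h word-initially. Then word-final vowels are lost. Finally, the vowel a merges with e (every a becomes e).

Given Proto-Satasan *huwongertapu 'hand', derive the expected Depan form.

uwungirtef

Depan: start from *huwongertapu.
  rule 1 (intervocalic lenition): huwongertapu → huwongertafu
  rule 2 (vowel merger): huwongertafu → huwungertafu
  rule 3 (vowel merger): huwungertafu → huwungirtafu
  rule 4 (h-loss): huwungirtafu → uwungirtafu
  rule 5: no change — uwungirtafu
  rule 6 (apocope): uwungirtafu → uwungirtaf
  rule 7 (vowel merger): uwungirtaf → uwungirtef
  ⇒ Depan uwungirtef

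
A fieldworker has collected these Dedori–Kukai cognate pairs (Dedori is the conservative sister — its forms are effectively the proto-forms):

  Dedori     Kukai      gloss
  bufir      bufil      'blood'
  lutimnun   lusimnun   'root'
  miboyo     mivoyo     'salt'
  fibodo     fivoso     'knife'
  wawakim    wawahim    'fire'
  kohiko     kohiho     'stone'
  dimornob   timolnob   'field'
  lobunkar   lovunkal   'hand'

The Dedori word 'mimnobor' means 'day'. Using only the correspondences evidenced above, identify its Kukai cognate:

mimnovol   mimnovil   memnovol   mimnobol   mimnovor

miboyo ~ mivoyo, fibodo ~ fivoso — Dedori b corresponds to Kukai v between vowels (before a back vowel).
bufir ~ bufil, lobunkar ~ lovunkal — Dedori r corresponds to Kukai l word-finally.
Applying these to Dedori 'mimnobor':
  mimnobor → mimnovor   (b→v between vowels (before a back vowel))
  mimnovor → mimnovol   (r→l word-finally)
So the Kukai cognate is 'mimnovol'.

mimnovol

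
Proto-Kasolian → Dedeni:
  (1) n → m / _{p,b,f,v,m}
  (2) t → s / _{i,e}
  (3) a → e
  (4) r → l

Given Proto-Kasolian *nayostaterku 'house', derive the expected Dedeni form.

Dedeni: start from *nayostaterku.
  rule 1: no change — nayostaterku
  rule 2 (palatalisation): nayostaterku → nayostaserku
  rule 3 (vowel merger): nayostaserku → neyosteserku
  rule 4 (unconditioned shift): neyosteserku → neyosteselku
  ⇒ Dedeni neyosteselku

neyosteselku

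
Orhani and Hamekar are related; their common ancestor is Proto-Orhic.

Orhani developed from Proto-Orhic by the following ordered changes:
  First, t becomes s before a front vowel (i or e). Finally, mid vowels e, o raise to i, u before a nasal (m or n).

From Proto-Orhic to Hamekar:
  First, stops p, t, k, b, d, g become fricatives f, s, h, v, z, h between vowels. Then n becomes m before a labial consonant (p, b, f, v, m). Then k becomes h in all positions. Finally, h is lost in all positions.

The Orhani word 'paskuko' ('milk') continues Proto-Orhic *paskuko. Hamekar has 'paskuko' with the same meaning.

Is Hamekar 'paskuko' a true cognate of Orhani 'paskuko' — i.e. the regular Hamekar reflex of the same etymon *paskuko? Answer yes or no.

Derive the expected Hamekar reflex of *paskuko:
Hamekar: *paskuko > paskuho > pashuho > pasuo  (by intervocalic lenition, unconditioned shift, h-loss)
The regular Hamekar reflex would be 'pasuo', but the attested form is 'paskuko'. The correspondence is irregular, so they are not cognates (the Hamekar form has a different source).

no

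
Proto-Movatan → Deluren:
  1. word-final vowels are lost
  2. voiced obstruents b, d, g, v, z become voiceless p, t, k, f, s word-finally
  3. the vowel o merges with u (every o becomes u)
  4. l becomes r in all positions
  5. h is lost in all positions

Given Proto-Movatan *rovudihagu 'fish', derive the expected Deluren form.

ruvudiak

Deluren: *rovudihagu > rovudihag > rovudihak > ruvudihak > ruvudiak  (by apocope, final devoicing, vowel merger, h-loss)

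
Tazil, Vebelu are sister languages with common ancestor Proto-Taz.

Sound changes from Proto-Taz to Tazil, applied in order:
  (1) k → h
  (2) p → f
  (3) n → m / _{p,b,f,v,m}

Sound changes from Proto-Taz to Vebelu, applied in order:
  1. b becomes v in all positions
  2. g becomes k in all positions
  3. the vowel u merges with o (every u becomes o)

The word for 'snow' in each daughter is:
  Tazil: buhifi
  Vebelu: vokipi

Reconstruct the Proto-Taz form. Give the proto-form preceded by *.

*bukipi

Position 2: Tazil has u, Vebelu has o. Tazil preserves u here (none of its changes turn any other segment into u), so the proto-segment is *u.
Position 5: Tazil has f, Vebelu has p. Vebelu preserves p here (none of its changes turn any other segment into p), so the proto-segment is *p.
Continuing position by position gives *bukipi; check it forward:
Tazil: start from *bukipi.
  rule 1 (unconditioned shift): bukipi → buhipi
  rule 2 (unconditioned shift): buhipi → buhifi
  rule 3: no change — buhifi
  ⇒ Tazil buhifi
Vebelu: *bukipi
  bukipi → vukipi   [unconditioned shift]
  vukipi (rule 2 does not apply)
  vukipi → vokipi   [vowel merger]
  giving Vebelu vokipi.
Only *bukipi yields all of Tazil buhifi, Vebelu vokipi.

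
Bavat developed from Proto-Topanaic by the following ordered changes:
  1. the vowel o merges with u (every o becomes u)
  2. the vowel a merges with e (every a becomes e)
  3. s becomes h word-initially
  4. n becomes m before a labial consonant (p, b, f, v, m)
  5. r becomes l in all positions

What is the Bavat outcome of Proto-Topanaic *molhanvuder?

Bavat: *molhanvuder > mulhanvuder > mulhenvuder > mulhemvuder > mulhemvudel  (by vowel merger, vowel merger, nasal place assimilation, unconditioned shift)

mulhemvudel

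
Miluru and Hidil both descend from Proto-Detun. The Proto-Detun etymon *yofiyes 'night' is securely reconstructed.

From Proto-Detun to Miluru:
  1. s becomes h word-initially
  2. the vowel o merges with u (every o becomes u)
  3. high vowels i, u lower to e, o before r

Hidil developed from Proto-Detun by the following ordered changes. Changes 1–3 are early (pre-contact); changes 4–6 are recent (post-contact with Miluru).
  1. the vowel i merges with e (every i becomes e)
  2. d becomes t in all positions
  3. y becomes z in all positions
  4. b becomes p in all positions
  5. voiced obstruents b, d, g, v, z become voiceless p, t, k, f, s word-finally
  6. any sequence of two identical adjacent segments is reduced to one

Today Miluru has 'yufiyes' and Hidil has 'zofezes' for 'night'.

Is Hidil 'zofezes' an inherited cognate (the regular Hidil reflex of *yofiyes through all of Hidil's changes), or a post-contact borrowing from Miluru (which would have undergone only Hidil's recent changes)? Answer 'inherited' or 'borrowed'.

If inherited, *yofiyes would pass through all of Hidil's changes:
Hidil: *yofiyes > yofeyes > zofezes  (by vowel merger, unconditioned shift)
If borrowed from Miluru 'yufiyes' after the early changes, it would undergo only the recent ones:
  rule 4 (unconditioned shift): no change (yufiyes)
  rule 5 (final devoicing): no change (yufiyes)
  rule 6 (degemination): no change (yufiyes)
  ⇒ as a loan: yufiyes
Hidil 'zofezes' matches the inherited outcome exactly, so it is an inherited cognate, not a loan.

inherited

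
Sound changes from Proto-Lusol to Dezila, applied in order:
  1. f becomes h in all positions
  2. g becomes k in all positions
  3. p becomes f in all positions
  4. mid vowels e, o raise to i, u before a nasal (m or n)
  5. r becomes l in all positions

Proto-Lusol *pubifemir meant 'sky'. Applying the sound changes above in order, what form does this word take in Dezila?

Dezila: *pubifemir
  pubifemir → pubihemir   [unconditioned shift]
  pubihemir (rule 2 does not apply)
  pubihemir → fubihemir   [unconditioned shift]
  fubihemir → fubihimir   [pre-nasal raising]
  fubihimir → fubihimil   [unconditioned shift]
  giving Dezila fubihimil.

fubihimil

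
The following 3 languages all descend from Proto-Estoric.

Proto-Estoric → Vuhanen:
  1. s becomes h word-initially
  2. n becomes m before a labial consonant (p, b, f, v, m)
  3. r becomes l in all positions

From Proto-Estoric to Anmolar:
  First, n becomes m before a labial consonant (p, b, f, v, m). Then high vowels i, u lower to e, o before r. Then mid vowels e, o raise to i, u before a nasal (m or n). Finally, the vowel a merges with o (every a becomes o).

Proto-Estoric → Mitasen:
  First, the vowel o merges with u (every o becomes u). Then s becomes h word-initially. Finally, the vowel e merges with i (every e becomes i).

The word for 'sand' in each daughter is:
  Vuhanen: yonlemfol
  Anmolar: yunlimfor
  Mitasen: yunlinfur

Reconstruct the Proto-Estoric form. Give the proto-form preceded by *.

*yonlenfor

Position 5: Vuhanen has e, Anmolar has i, Mitasen has i. Vuhanen preserves e here (none of its changes turn any other segment into e), so the proto-segment is *e.
Position 6: Vuhanen has m, Anmolar has m, Mitasen has n. Mitasen preserves n here (none of its changes turn any other segment into n), so the proto-segment is *n.
Position 9: Vuhanen has l, Anmolar has r, Mitasen has r. Anmolar preserves r here (none of its changes turn any other segment into r), so the proto-segment is *r.
This points to *yonlenfor. Verify forward in each daughter:
Vuhanen: *yonlenfor
  yonlenfor (rule 1 does not apply)
  yonlenfor → yonlemfor   [nasal place assimilation]
  yonlemfor → yonlemfol   [unconditioned shift]
  giving Vuhanen yonlemfol.
Anmolar: start from *yonlenfor.
  rule 1 (nasal place assimilation): yonlenfor → yonlemfor
  rule 2: no change — yonlemfor
  rule 3 (pre-nasal raising): yonlemfor → yunlimfor
  rule 4: no change — yunlimfor
  ⇒ Anmolar yunlimfor
Mitasen: *yonlenfor
  yonlenfor → yunlenfur   [vowel merger]
  yunlenfur (rule 2 does not apply)
  yunlenfur → yunlinfur   [vowel merger]
  giving Mitasen yunlinfur.
*yonlenfor is the unique common source.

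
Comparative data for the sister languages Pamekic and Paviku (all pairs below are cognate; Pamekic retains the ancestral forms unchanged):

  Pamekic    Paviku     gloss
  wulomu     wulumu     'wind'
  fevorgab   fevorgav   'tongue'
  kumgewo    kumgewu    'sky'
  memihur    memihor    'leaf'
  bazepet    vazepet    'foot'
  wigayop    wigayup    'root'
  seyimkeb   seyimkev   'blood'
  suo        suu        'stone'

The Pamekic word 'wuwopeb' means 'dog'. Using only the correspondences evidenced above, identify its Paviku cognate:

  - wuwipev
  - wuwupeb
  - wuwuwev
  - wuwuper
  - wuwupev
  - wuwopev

wuwupev

wigayop ~ wigayup — Pamekic o corresponds to Paviku u after a consonant, before a labial obstruent.
fevorgab ~ fevorgav, seyimkeb ~ seyimkev — Pamekic b corresponds to Paviku v word-finally.
Applying these to Pamekic 'wuwopeb':
  wuwopeb → wuwupeb   (o→u after a consonant, before a labial obstruent)
  wuwupeb → wuwupev   (b→v word-finally)
So the Paviku cognate is 'wuwupev'.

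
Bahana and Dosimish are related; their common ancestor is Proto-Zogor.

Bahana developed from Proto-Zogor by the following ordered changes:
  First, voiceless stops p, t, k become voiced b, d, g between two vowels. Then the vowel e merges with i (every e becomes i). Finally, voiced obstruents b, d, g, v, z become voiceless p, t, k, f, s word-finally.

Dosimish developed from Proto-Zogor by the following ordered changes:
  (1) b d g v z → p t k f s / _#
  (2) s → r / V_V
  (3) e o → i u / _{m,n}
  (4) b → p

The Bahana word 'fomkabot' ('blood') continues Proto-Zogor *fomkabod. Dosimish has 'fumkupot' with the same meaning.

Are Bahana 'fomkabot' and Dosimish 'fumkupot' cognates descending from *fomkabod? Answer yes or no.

no

Derive the expected Dosimish reflex of *fomkabod:
Dosimish: start from *fomkabod.
  rule 1 (final devoicing): fomkabod → fomkabot
  rule 2: no change — fomkabot
  rule 3 (pre-nasal raising): fomkabot → fumkabot
  rule 4 (unconditioned shift): fumkabot → fumkapot
  ⇒ Dosimish fumkapot
The regular Dosimish reflex would be 'fumkapot', but the attested form is 'fumkupot'. The correspondence is irregular, so they are not cognates (the Dosimish form has a different source).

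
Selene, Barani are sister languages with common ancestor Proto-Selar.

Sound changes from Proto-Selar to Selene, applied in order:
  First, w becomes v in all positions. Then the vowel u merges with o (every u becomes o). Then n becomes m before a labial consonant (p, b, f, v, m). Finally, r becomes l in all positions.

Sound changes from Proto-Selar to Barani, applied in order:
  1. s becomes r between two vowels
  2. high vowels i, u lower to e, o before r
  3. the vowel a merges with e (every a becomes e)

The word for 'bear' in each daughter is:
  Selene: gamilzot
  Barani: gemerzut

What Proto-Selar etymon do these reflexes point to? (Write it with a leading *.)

Position 5: Selene has l, Barani has r. Taking the neighbouring segments as reconstructed: Selene l could go back to *l or *r; Barani r can only go back to *r — the one source consistent with every daughter is *r.
Position 2: Selene has a, Barani has e. Selene preserves a here (none of its changes turn any other segment into a), so the proto-segment is *a.
Verify the candidate proto-form against each daughter:
Selene: *gamirzut
  gamirzut (rule 1 does not apply)
  gamirzut → gamirzot   [vowel merger]
  gamirzot (rule 3 does not apply)
  gamirzot → gamilzot   [unconditioned shift]
  giving Selene gamilzot.
Barani: *gamirzut > gamerzut > gemerzut  (by pre-rhotic lowering, vowel merger)
Only *gamirzut yields all of Selene gamilzot, Barani gemerzut.

*gamirzut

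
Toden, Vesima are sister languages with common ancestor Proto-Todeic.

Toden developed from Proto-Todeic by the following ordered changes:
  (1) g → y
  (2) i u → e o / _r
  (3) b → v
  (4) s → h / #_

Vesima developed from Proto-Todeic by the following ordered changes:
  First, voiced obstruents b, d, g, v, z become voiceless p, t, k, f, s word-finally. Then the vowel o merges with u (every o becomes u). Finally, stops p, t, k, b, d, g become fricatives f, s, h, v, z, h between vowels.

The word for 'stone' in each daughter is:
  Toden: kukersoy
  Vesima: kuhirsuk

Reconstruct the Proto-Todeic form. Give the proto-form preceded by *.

Position 8: Toden has y, Vesima has k. Taking the neighbouring segments as reconstructed: Toden y could go back to *g or *y; Vesima k could go back to *k or *g — the one source consistent with every daughter is *g.
Position 7: Toden has o, Vesima has u. Taking the neighbouring segments as reconstructed: Toden o can only go back to *o; Vesima u could go back to *o or *u — the one source consistent with every daughter is *o.
Position 4: Toden has e, Vesima has i. Vesima preserves i here (none of its changes turn any other segment into i), so the proto-segment is *i.
Verify the candidate proto-form against each daughter:
Toden: *kukirsog > kukirsoy > kukersoy  (by unconditioned shift, pre-rhotic lowering)
Vesima: *kukirsog
  kukirsog → kukirsok   [final devoicing]
  kukirsok → kukirsuk   [vowel merger]
  kukirsuk → kuhirsuk   [intervocalic lenition]
  giving Vesima kuhirsuk.
Only *kukirsog yields all of Toden kukersoy, Vesima kuhirsuk.

*kukirsog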